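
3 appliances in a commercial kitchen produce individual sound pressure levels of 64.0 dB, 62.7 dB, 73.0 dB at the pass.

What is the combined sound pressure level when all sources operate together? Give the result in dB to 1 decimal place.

Sum in the linear (power) domain: Σ 10^(Lᵢ/10) = 10^(64.0/10) + 10^(62.7/10) + 10^(73.0/10) = 2.433e+07.
L_total = 10·log₁₀(2.433e+07) = 73.9 dB.

73.9 dB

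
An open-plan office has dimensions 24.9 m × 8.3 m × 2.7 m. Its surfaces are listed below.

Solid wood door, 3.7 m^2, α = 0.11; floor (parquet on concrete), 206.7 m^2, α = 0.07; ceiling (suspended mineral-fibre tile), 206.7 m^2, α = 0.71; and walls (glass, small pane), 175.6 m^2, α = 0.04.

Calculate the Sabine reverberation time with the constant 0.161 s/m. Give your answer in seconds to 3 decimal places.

A = Σ Sᵢαᵢ = 3.7*0.11 + 206.7*0.07 + 206.7*0.71 + 175.6*0.04 = 168.657 sabins.
Volume V = 24.9 × 8.3 × 2.7 = 558.009 m³.
RT60 = 0.161 · V / A = 0.161 × 558.009 / 168.657 = 0.533 s.

0.533 s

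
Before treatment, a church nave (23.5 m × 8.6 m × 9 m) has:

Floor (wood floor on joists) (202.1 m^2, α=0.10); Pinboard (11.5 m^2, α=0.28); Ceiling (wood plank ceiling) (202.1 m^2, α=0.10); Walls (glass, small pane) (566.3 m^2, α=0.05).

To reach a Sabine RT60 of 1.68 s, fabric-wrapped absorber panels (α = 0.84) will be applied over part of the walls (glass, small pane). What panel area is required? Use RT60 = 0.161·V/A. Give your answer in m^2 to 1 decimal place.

129.6

A₁ = Σ Sᵢαᵢ = 202.1·0.10 + 11.5·0.28 + 202.1·0.10 + 566.3·0.05 = 71.955 sabins.
V = 1818.9 m³. Target absorption A₂ = 0.161 × 1818.9 / 1.68 = 174.311 sabins.
Absorption to add: 174.311 − 71.955 = 102.356 sabins.
Each m^2 of panel replacing the walls (glass, small pane) adds (0.84 − 0.05) = 0.79 sabins.
Panel area = 102.356 / 0.79 = 129.6 m^2.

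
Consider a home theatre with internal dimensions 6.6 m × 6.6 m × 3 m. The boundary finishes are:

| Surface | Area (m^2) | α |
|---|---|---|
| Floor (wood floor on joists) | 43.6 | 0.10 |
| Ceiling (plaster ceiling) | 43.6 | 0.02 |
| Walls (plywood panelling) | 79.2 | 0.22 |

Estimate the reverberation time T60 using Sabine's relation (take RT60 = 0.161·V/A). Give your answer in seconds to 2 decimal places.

A = Σ Sᵢαᵢ = 43.6*0.10 + 43.6*0.02 + 79.2*0.22 = 22.656 sabins.
Volume V = 6.6 × 6.6 × 3 = 130.68 m³.
RT60 = 0.161 · V / A = 0.161 × 130.68 / 22.656 = 0.93 s.

0.93 s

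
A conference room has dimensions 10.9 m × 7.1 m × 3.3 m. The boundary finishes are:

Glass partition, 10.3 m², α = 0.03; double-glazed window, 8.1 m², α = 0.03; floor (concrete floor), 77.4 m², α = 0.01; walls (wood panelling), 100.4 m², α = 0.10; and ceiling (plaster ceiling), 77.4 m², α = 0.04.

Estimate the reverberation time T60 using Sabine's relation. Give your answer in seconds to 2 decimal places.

2.84 s

Equivalent absorption area: A = 10.3·0.03 + 8.1·0.03 + 77.4·0.01 + 100.4·0.10 + 77.4·0.04 = 14.462 m².
Volume V = 10.9 × 7.1 × 3.3 = 255.387 m³.
RT60 = 0.161 · V / A = 0.161 × 255.387 / 14.462 = 2.84 s.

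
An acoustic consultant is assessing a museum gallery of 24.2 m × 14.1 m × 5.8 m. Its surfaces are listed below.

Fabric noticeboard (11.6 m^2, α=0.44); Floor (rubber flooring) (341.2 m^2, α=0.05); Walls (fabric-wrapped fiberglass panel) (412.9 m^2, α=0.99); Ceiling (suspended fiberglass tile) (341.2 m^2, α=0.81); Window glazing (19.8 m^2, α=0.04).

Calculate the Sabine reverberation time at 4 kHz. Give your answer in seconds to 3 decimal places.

Equivalent absorption area: A = 11.6*0.44 + 341.2*0.05 + 412.9*0.99 + 341.2*0.81 + 19.8*0.04 = 708.099 m^2.
Room volume: 1979.076 m³.
RT60 = 0.161 · V / A = 0.161 × 1979.076 / 708.099 = 0.450 s.

0.450 s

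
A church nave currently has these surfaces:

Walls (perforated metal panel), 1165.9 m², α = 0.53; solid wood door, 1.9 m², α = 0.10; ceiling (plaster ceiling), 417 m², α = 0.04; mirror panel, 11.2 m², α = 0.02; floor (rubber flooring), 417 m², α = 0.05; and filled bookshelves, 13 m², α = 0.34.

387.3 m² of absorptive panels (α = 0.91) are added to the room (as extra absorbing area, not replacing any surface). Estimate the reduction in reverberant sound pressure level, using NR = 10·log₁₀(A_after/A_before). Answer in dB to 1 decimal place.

Summing Sᵢαᵢ: 617.927 + 0.190 + 16.680 + 0.224 + 20.850 + 4.420 → A_before = 660.291 sabins.
Treatment contributes 387.3·0.91 = 352.443 sabins.
New total A_after = 1012.734 sabins.
Reduction = 10 log₁₀(A_after/A_before) = 10 log₁₀(1.5338) = 1.9 dB.

1.9 dB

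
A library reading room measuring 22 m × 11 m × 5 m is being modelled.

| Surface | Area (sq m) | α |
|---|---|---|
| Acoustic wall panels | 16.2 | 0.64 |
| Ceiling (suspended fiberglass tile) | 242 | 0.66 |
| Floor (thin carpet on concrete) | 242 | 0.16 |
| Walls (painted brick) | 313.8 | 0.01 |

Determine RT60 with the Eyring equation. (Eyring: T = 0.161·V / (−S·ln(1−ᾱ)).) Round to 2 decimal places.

Total surface area S = 16.2 + 242 + 242 + 313.8 = 814.0 sq m.
Absorption A = 16.2·0.64 + 242·0.66 + 242·0.16 + 313.8·0.01 = 211.946 sabins.
Mean coefficient ᾱ = A/S = 0.2604.
−S·ln(1−ᾱ) = −814.0 × ln(1 − 0.2604) = 245.540.
V = 22 × 11 × 5 = 1210 m³.
T = 0.161·V/[−S·ln(1−ᾱ)] = 0.161·1210/245.540 = 0.79 s.

0.79 seconds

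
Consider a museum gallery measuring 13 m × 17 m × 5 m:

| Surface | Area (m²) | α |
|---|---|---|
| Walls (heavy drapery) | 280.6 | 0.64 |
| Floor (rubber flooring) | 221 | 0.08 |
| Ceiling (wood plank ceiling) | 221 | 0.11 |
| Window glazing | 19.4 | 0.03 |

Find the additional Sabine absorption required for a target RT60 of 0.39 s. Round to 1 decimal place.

234.0 sabins

Summing Sᵢαᵢ: 179.584 + 17.680 + 24.310 + 0.582 → A₁ = 222.156 sabins.
V = 1105 m³. Required absorption A₂ = 0.161 × 1105 / 0.39 = 456.167 sabins.
Additional absorption ΔA = 456.167 − 222.156 = 234.0 sabins.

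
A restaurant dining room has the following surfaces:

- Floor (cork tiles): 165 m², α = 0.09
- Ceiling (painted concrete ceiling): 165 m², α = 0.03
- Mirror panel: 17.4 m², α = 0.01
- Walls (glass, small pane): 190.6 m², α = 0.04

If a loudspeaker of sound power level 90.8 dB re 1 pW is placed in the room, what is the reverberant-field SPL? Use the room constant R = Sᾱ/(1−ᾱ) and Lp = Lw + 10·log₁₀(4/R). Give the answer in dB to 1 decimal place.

82.2 dB

Σ(Sᵢαᵢ) = 165·0.09 + 165·0.03 + 17.4·0.01 + 190.6·0.04 = 27.598; total area S = 538.0 m².
ᾱ = 27.598/538.0 = 0.0513; R = Sᾱ/(1−ᾱ) = 27.598/(1−0.0513) = 29.090 m².
Lp = 90.8 + 10·log₁₀(4/29.090) = 90.8 + (-8.62) = 82.2 dB.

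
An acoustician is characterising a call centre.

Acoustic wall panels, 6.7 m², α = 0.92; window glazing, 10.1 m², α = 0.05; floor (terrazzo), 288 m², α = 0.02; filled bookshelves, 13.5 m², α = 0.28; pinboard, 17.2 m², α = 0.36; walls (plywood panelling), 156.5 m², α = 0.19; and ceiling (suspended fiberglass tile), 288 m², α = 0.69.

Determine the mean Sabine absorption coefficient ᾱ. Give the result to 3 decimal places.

Total surface area S = 780.0 m².
Weighted sum Σ Sα = 250.856.
ᾱ = 250.856 / 780.0 = 0.322.

0.322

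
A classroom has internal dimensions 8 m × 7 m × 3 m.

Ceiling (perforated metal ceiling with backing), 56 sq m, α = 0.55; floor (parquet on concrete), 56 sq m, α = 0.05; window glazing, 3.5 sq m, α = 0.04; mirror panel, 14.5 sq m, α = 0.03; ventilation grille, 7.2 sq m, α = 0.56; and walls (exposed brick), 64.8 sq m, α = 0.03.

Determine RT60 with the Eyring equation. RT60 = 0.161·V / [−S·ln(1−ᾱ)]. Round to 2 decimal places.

0.60 s

Total surface area S = 56 + 56 + 3.5 + 14.5 + 7.2 + 64.8 = 202.0 sq m.
Absorption A = 56×0.55 + 56×0.05 + 3.5×0.04 + 14.5×0.03 + 7.2×0.56 + 64.8×0.03 = 40.151 sabins.
ᾱ = 40.151 / 202.0 = 0.1988.
Eyring denominator: −S ln(1−ᾱ) = 44.772.
V = 8 × 7 × 3 = 168 m³.
RT60 = 0.161 × 168 / 44.772 = 0.60 s.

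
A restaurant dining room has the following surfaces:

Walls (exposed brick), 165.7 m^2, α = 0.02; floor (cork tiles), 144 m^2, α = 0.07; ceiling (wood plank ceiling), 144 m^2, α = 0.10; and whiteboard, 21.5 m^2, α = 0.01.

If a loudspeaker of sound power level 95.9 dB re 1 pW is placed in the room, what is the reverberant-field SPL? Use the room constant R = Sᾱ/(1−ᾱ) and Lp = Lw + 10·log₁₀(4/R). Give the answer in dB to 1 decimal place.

Σ(Sᵢαᵢ) = 165.7·0.02 + 144·0.07 + 144·0.10 + 21.5·0.01 = 28.009; total area S = 475.2 m^2.
ᾱ = 0.0589, so room constant R = A/(1−ᾱ) = 29.762 m^2.
Lp = 95.9 + 10·log₁₀(4/29.762) = 95.9 + (-8.72) = 87.2 dB.

87.2 dB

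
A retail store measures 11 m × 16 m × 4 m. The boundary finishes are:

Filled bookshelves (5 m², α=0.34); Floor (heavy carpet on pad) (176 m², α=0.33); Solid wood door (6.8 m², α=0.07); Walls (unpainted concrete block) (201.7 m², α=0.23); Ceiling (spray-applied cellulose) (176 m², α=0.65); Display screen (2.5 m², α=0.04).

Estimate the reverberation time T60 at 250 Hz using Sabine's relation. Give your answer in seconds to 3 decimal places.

0.513 s

Summing Sᵢαᵢ: 1.700 + 58.080 + 0.476 + 46.391 + 114.400 + 0.100 → A = 221.147 sabins.
Volume V = 11 × 16 × 4 = 704 m³.
T = 0.161 V/A = 0.161·704/221.147 = 0.513 s.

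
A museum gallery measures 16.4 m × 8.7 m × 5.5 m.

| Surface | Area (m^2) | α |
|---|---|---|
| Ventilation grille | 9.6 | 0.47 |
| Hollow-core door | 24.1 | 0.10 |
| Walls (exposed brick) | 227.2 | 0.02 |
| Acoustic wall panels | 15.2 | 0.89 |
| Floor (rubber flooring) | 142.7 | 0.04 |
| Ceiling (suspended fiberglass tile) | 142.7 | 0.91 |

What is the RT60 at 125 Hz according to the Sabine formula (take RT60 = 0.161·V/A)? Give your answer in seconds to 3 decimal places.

Equivalent absorption area: A = 9.6·0.47 + 24.1·0.10 + 227.2·0.02 + 15.2·0.89 + 142.7·0.04 + 142.7·0.91 = 160.559 m^2.
Volume V = 16.4 × 8.7 × 5.5 = 784.74 m³.
Sabine: RT60 = 0.161 × 784.74 / 160.559 = 0.787 s.

0.787 s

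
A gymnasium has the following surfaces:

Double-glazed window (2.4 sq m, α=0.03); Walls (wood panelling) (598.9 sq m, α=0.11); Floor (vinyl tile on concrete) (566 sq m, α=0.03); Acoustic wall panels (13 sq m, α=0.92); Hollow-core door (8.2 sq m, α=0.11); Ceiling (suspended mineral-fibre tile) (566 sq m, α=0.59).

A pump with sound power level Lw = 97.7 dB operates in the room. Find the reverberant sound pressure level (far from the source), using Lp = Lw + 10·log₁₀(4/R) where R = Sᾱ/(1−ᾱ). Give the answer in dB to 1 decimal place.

Σ(Sᵢαᵢ) = 2.4·0.03 + 598.9·0.11 + 566·0.03 + 13·0.92 + 8.2·0.11 + 566·0.59 = 429.733; total area S = 1754.5 sq m.
ᾱ = 429.733/1754.5 = 0.2449; R = Sᾱ/(1−ᾱ) = 429.733/(1−0.2449) = 569.107 sq m.
Lp = Lw + 10 log₁₀(4/R) = 97.7 -21.53 = 76.2 dB.

76.2 dB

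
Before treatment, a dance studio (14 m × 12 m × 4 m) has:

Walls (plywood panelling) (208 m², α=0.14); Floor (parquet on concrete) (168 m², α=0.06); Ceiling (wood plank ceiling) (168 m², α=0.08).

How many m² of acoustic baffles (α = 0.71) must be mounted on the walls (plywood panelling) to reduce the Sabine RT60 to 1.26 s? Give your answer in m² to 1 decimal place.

58.3

Total absorption A₁ = 208·0.14 + 168·0.06 + 168·0.08
  = 29.120 + 10.080 + 13.440 = 52.640 m² sabins.
V = 672 m³. Target absorption A₂ = 0.161 × 672 / 1.26 = 85.867 sabins.
ΔA needed = 85.867 − 52.640 = 33.227 sabins.
Net gain per m²: Δα = 0.71 − 0.14 = 0.57.
Panel area = 33.227 / 0.57 = 58.3 m².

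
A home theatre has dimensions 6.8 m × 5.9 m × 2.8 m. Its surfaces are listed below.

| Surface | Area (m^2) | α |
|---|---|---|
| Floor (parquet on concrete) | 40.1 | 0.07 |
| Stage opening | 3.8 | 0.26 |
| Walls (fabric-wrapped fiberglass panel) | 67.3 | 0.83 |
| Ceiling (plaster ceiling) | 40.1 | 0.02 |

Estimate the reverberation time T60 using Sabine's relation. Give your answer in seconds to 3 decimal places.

0.299 seconds

Equivalent absorption area: A = 40.1·0.07 + 3.8·0.26 + 67.3·0.83 + 40.1·0.02 = 60.456 m^2.
Room volume: 112.336 m³.
RT60 = 0.161 · V / A = 0.161 × 112.336 / 60.456 = 0.299 s.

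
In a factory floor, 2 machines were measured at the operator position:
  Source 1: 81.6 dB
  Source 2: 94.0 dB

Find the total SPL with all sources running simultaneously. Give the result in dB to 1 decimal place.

94.2 dB

Converting to relative power and adding: 10^(81.6/10) + 10^(94.0/10) = 2.656e+09.
Combined level = 10 log₁₀(2.656e+09) = 94.2 dB.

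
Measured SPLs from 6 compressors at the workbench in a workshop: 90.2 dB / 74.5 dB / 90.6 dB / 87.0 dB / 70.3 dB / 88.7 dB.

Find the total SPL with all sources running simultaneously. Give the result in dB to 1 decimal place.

Σ 10^(Lᵢ/10) = 3.477e+09.
Combined level = 10 log₁₀(3.477e+09) = 95.4 dB.

95.4 dB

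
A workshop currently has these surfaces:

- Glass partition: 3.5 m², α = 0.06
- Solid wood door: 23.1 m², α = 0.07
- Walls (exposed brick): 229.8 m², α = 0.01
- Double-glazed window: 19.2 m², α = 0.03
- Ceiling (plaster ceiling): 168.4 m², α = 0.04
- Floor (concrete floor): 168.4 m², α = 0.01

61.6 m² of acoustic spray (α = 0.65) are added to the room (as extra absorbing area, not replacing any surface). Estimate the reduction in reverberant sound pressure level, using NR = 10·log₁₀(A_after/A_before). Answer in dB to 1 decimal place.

A_before = Σ Sᵢαᵢ = 3.5×0.06 + 23.1×0.07 + 229.8×0.01 + 19.2×0.03 + 168.4×0.04 + 168.4×0.01 = 13.121 sabins.
Added absorption = 61.6 × 0.65 = 40.040 sabins.
A_after = 13.121 + 40.040 = 53.161 sabins.
NR = 10·log₁₀(53.161/13.121) = 6.1 dB.

6.1 dB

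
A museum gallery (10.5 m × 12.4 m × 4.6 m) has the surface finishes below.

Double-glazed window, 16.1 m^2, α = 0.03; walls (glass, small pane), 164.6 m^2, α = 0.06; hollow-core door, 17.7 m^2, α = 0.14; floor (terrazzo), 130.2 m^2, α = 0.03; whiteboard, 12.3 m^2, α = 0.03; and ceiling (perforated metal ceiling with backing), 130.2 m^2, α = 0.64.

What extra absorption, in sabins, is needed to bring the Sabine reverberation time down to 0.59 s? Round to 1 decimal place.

63.0 sabins

A₁ = Σ Sᵢαᵢ = 16.1·0.03 + 164.6·0.06 + 17.7·0.14 + 130.2·0.03 + 12.3·0.03 + 130.2·0.64 = 100.440 sabins.
Target A₂ = 0.161·598.92/0.59 = 163.434 sabins (V = 598.92 m³).
Shortfall: 163.434 − 100.440 = 63.0 sabins.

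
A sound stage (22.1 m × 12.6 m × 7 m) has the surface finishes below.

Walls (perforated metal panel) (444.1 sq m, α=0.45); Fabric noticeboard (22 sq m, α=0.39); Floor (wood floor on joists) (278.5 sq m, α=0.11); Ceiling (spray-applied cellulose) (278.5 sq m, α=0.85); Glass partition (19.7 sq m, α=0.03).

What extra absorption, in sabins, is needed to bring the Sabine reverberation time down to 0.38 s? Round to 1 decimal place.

349.5 sabins

Equivalent absorption area: A₁ = 444.1×0.45 + 22×0.39 + 278.5×0.11 + 278.5×0.85 + 19.7×0.03 = 476.376 sq m.
Target A₂ = 0.161·1949.22/0.38 = 825.854 sabins (V = 1949.22 m³).
Shortfall: 825.854 − 476.376 = 349.5 sabins.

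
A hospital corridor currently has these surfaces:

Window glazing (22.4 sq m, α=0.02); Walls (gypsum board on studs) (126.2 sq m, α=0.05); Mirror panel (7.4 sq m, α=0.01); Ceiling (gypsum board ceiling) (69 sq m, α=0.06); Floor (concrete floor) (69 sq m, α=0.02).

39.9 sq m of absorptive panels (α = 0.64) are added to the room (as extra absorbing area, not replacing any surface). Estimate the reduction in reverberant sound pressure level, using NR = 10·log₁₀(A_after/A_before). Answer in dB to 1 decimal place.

4.9 dB

Equivalent absorption area: A_before = 22.4×0.02 + 126.2×0.05 + 7.4×0.01 + 69×0.06 + 69×0.02 = 12.352 sq m.
Added absorption = 39.9 × 0.64 = 25.536 sabins.
New total A_after = 37.888 sabins.
Reduction = 10 log₁₀(A_after/A_before) = 10 log₁₀(3.0674) = 4.9 dB.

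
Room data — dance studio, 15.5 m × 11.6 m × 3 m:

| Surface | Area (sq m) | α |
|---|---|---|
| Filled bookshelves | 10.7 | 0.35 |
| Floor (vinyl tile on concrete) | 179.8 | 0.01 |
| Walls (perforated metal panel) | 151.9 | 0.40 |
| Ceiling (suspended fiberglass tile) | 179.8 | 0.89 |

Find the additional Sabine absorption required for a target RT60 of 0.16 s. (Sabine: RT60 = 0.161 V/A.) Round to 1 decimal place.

Equivalent absorption area: A₁ = 10.7×0.35 + 179.8×0.01 + 151.9×0.40 + 179.8×0.89 = 226.325 sq m.
For T = 0.16 s, need A₂ = 0.161·V/T = 0.161·539.4/0.16 = 542.771 sabins.
ΔA = A₂ − A₁ = 542.771 − 226.325 = 316.4 sabins.

316.4 sabins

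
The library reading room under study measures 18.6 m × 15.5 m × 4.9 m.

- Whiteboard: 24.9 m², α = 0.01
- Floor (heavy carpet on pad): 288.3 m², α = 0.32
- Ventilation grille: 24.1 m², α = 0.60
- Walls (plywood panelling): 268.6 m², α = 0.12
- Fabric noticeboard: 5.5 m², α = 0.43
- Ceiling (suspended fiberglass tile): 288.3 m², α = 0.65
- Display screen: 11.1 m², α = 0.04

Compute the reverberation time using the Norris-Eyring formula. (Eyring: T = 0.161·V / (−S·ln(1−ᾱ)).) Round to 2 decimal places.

S = Σ Sᵢ = 910.8 m².
Σ(Sᵢαᵢ) = 24.9·0.01 + 288.3·0.32 + 24.1·0.60 + 268.6·0.12 + 5.5·0.43 + 288.3·0.65 + 11.1·0.04 = 329.401.
ᾱ = 329.401 / 910.8 = 0.3617.
−S·ln(1−ᾱ) = −910.8 × ln(1 − 0.3617) = 408.901.
V = 18.6 × 15.5 × 4.9 = 1412.67 m³.
RT60 = 0.161 × 1412.67 / 408.901 = 0.56 s.

0.56 sec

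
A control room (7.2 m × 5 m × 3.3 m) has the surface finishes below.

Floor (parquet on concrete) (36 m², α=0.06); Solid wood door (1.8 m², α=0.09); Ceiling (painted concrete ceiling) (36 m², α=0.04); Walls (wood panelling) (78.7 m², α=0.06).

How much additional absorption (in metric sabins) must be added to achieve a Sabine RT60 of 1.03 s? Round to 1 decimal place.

10.1 sabins

Total absorption A₁ = 36·0.06 + 1.8·0.09 + 36·0.04 + 78.7·0.06
  = 2.160 + 0.162 + 1.440 + 4.722 = 8.484 m² sabins.
For T = 1.03 s, need A₂ = 0.161·V/T = 0.161·118.8/1.03 = 18.570 sabins.
Shortfall: 18.570 − 8.484 = 10.1 sabins.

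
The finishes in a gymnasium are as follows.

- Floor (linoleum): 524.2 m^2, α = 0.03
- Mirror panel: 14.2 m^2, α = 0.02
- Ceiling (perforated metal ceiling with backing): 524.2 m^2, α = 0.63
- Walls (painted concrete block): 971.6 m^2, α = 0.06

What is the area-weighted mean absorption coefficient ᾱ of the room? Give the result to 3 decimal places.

Total surface area S = 2034.2 m^2.
Weighted sum Σ Sα = 404.552.
ᾱ = 404.552 / 2034.2 = 0.199.

0.199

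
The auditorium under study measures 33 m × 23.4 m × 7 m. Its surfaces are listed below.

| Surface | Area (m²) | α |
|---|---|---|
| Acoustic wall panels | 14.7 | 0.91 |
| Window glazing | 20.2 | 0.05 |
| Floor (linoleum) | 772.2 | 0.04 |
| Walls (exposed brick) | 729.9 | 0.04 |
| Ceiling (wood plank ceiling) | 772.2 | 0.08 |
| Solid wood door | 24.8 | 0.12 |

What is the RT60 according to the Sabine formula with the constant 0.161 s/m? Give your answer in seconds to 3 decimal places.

6.251 sec

Total absorption A = 14.7·0.91 + 20.2·0.05 + 772.2·0.04 + 729.9·0.04 + 772.2·0.08 + 24.8·0.12
  = 13.377 + 1.010 + 30.888 + 29.196 + 61.776 + 2.976 = 139.223 m² sabins.
V = 33·23.4·7 = 5405.4 m³.
RT60 = 0.161 · V / A = 0.161 × 5405.4 / 139.223 = 6.251 s.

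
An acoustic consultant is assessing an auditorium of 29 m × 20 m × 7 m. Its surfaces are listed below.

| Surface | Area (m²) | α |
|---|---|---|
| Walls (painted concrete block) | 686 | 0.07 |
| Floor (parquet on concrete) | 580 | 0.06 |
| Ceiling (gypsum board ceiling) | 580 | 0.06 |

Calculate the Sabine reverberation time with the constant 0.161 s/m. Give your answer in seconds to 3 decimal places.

5.557 s

Total absorption A = 686*0.07 + 580*0.06 + 580*0.06
  = 48.020 + 34.800 + 34.800 = 117.620 m² sabins.
Room volume: 4060 m³.
Sabine: RT60 = 0.161 × 4060 / 117.620 = 5.557 s.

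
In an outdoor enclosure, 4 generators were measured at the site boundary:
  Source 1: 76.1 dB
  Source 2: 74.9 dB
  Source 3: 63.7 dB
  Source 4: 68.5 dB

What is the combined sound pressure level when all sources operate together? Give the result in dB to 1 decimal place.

Converting to relative power and adding: 10^(76.1/10) + 10^(74.9/10) + 10^(63.7/10) + 10^(68.5/10) = 8.106e+07.
Combined level = 10 log₁₀(8.106e+07) = 79.1 dB.

79.1 dB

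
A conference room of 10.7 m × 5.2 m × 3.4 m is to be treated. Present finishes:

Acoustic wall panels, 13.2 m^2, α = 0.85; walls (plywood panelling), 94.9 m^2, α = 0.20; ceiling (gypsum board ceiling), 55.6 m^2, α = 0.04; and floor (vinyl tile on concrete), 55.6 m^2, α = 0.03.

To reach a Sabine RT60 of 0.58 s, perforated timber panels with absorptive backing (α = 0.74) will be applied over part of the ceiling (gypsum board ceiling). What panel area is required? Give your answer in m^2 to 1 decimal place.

26.3

Summing Sᵢαᵢ: 11.220 + 18.980 + 2.224 + 1.668 → A₁ = 34.092 sabins.
Required A₂ = 0.161·189.176/0.58 = 52.513 sabins.
Absorption to add: 52.513 − 34.092 = 18.421 sabins.
Net gain per m^2: Δα = 0.74 − 0.04 = 0.70.
Area = ΔA/Δα = 18.421/0.70 = 26.3 m^2.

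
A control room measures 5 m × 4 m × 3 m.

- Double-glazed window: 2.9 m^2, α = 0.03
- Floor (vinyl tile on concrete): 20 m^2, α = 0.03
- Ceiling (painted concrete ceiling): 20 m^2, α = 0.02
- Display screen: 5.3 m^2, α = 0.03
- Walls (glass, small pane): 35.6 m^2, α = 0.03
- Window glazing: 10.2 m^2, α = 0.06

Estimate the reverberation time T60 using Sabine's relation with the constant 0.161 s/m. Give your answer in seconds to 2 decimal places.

3.30 seconds

Equivalent absorption area: A = 2.9·0.03 + 20·0.03 + 20·0.02 + 5.3·0.03 + 35.6·0.03 + 10.2·0.06 = 2.926 m^2.
Volume V = 5 × 4 × 3 = 60 m³.
Sabine: RT60 = 0.161 × 60 / 2.926 = 3.30 s.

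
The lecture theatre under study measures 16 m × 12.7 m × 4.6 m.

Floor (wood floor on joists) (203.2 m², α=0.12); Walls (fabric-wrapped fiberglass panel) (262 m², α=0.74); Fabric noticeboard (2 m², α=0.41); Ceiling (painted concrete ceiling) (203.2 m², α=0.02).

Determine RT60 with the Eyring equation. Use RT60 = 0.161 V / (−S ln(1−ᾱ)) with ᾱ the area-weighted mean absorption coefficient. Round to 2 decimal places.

0.55 s

Total surface area S = 203.2 + 262 + 2 + 203.2 = 670.4 m².
Σ(Sᵢαᵢ) = 203.2·0.12 + 262·0.74 + 2·0.41 + 203.2·0.02 = 223.148.
ᾱ = 223.148 / 670.4 = 0.3329.
Eyring denominator: −S ln(1−ᾱ) = 271.388.
V = 16 × 12.7 × 4.6 = 934.72 m³.
T = 0.161·V/[−S·ln(1−ᾱ)] = 0.161·934.72/271.388 = 0.55 s.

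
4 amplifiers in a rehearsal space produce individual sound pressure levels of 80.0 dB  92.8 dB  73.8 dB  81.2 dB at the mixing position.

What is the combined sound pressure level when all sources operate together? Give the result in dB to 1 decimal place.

93.3 dB

Σ 10^(Lᵢ/10) = 2.161e+09.
Combined level = 10 log₁₀(2.161e+09) = 93.3 dB.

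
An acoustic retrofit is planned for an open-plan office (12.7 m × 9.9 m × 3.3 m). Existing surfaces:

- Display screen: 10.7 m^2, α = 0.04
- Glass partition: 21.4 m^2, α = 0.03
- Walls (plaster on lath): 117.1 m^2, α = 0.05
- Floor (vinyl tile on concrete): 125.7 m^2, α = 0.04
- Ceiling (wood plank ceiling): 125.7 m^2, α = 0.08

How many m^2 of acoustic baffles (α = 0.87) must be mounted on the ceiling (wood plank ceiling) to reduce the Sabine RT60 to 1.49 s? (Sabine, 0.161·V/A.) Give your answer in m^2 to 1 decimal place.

28.9

A₁ = Σ Sᵢαᵢ = 10.7×0.04 + 21.4×0.03 + 117.1×0.05 + 125.7×0.04 + 125.7×0.08 = 22.009 sabins.
Required A₂ = 0.161·414.909/1.49 = 44.832 sabins.
ΔA needed = 44.832 − 22.009 = 22.823 sabins.
Each m^2 of panel replacing the ceiling (wood plank ceiling) adds (0.87 − 0.08) = 0.79 sabins.
Area = ΔA/Δα = 22.823/0.79 = 28.9 m^2.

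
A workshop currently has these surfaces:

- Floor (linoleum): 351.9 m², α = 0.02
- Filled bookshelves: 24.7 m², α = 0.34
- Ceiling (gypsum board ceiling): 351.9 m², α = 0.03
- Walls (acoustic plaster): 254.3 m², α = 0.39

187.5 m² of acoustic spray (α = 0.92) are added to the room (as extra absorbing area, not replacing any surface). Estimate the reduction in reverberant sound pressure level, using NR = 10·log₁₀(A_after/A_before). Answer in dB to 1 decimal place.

Summing Sᵢαᵢ: 7.038 + 8.398 + 10.557 + 99.177 → A_before = 125.170 sabins.
Treatment contributes 187.5·0.92 = 172.500 sabins.
A_after = 125.170 + 172.500 = 297.670 sabins.
NR = 10·log₁₀(297.670/125.170) = 3.8 dB.

3.8 dB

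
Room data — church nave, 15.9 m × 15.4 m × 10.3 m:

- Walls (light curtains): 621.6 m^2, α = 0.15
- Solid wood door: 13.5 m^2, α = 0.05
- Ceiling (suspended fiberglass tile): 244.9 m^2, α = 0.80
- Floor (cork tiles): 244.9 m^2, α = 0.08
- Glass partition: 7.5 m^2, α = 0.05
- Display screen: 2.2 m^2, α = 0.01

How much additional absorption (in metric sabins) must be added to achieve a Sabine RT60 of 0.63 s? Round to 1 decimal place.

334.7 sabins

Summing Sᵢαᵢ: 93.240 + 0.675 + 195.920 + 19.592 + 0.375 + 0.022 → A₁ = 309.824 sabins.
For T = 0.63 s, need A₂ = 0.161·V/T = 0.161·2522.058/0.63 = 644.526 sabins.
Additional absorption ΔA = 644.526 − 309.824 = 334.7 sabins.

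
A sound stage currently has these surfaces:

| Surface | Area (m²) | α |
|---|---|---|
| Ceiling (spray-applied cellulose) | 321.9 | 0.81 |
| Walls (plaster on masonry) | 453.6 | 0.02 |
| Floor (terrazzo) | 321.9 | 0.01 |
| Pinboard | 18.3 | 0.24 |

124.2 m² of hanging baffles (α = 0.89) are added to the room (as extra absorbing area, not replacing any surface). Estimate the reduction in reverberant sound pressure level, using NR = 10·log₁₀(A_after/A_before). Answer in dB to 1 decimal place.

1.5 dB

A_before = Σ Sᵢαᵢ = 321.9*0.81 + 453.6*0.02 + 321.9*0.01 + 18.3*0.24 = 277.422 sabins.
Added absorption = 124.2 × 0.89 = 110.538 sabins.
A_after = 277.422 + 110.538 = 387.960 sabins.
NR = 10·log₁₀(387.960/277.422) = 1.5 dB.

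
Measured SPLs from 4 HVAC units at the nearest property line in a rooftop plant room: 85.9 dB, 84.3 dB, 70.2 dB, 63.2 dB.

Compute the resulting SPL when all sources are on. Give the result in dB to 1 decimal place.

88.3 dB

Sum in the linear (power) domain: Σ 10^(Lᵢ/10) = 10^(85.9/10) + 10^(84.3/10) + 10^(70.2/10) + 10^(63.2/10) = 6.708e+08.
Back to dB: 10·log₁₀ Σ = 88.3 dB.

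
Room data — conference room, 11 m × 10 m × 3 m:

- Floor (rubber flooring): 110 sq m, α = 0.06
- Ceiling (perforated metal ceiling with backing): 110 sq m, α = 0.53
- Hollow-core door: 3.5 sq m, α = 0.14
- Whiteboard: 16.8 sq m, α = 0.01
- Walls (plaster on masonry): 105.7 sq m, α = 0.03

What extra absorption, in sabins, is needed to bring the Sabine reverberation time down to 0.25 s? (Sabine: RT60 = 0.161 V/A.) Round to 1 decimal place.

143.8 sabins

Total absorption A₁ = 110·0.06 + 110·0.53 + 3.5·0.14 + 16.8·0.01 + 105.7·0.03
  = 6.600 + 58.300 + 0.490 + 0.168 + 3.171 = 68.729 sq m sabins.
For T = 0.25 s, need A₂ = 0.161·V/T = 0.161·330/0.25 = 212.520 sabins.
Additional absorption ΔA = 212.520 − 68.729 = 143.8 sabins.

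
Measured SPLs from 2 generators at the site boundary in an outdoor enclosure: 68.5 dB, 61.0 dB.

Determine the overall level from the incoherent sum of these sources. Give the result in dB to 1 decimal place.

69.2 dB

Sum in the linear (power) domain: Σ 10^(Lᵢ/10) = 10^(68.5/10) + 10^(61.0/10) = 8.338e+06.
L_total = 10·log₁₀(8.338e+06) = 69.2 dB.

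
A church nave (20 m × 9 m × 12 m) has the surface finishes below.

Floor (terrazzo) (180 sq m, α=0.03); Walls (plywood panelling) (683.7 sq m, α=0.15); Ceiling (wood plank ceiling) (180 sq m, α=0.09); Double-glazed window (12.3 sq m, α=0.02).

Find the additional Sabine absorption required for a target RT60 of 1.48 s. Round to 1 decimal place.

A₁ = Σ Sᵢαᵢ = 180*0.03 + 683.7*0.15 + 180*0.09 + 12.3*0.02 = 124.401 sabins.
V = 2160 m³. Required absorption A₂ = 0.161 × 2160 / 1.48 = 234.973 sabins.
ΔA = A₂ − A₁ = 234.973 − 124.401 = 110.6 sabins.

110.6 sabins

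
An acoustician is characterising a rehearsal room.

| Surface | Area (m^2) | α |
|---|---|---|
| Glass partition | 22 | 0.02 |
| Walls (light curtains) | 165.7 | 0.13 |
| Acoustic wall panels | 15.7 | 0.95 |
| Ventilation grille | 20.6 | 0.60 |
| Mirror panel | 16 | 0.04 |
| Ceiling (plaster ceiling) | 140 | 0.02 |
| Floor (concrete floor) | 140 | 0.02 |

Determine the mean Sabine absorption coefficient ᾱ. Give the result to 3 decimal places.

0.107

S = Σ Sᵢ = 22 + 165.7 + 15.7 + 20.6 + 16 + 140 + 140 = 520.0 m^2.
Σ(Sᵢαᵢ) = 22×0.02 + 165.7×0.13 + 15.7×0.95 + 20.6×0.60 + 16×0.04 + 140×0.02 + 140×0.02 = 55.496.
ᾱ = A/S = 0.107.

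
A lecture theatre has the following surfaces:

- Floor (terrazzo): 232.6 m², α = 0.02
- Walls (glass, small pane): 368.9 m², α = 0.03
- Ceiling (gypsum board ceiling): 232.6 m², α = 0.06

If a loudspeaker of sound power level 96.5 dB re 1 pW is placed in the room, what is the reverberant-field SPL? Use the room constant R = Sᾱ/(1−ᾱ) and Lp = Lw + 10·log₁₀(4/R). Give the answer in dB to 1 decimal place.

87.6 dB

Σ(Sᵢαᵢ) = 232.6·0.02 + 368.9·0.03 + 232.6·0.06 = 29.675; total area S = 834.1 m².
ᾱ = 29.675/834.1 = 0.0356; R = Sᾱ/(1−ᾱ) = 29.675/(1−0.0356) = 30.770 m².
Lp = 96.5 + 10·log₁₀(4/30.770) = 96.5 + (-8.86) = 87.6 dB.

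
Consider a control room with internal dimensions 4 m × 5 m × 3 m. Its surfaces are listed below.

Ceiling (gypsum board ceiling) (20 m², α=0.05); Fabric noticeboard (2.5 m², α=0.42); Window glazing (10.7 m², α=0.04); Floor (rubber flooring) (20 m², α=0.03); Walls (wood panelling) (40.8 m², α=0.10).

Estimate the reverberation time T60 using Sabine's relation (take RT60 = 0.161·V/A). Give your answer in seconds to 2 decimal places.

1.35 s

A = Σ Sᵢαᵢ = 20×0.05 + 2.5×0.42 + 10.7×0.04 + 20×0.03 + 40.8×0.10 = 7.158 sabins.
Room volume: 60 m³.
T = 0.161 V/A = 0.161·60/7.158 = 1.35 s.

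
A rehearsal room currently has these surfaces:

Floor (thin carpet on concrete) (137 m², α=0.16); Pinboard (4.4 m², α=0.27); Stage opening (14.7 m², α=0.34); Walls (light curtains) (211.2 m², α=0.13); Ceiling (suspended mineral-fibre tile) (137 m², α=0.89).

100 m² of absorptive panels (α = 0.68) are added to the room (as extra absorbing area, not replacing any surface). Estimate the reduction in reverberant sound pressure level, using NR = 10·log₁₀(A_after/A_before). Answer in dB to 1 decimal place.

1.4 dB

Total absorption A_before = 137×0.16 + 4.4×0.27 + 14.7×0.34 + 211.2×0.13 + 137×0.89
  = 21.920 + 1.188 + 4.998 + 27.456 + 121.930 = 177.492 m² sabins.
Treatment contributes 100·0.68 = 68.000 sabins.
A_after = 177.492 + 68.000 = 245.492 sabins.
NR = 10·log₁₀(245.492/177.492) = 1.4 dB.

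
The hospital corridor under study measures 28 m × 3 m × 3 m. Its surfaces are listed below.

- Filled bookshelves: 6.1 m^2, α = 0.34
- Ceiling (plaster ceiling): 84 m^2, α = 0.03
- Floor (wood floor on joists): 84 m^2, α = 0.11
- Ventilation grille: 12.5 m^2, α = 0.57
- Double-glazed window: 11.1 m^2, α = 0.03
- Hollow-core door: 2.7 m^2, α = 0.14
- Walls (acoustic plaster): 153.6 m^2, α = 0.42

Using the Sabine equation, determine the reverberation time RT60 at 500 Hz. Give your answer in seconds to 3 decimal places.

0.471 sec

A = Σ Sᵢαᵢ = 6.1*0.34 + 84*0.03 + 84*0.11 + 12.5*0.57 + 11.1*0.03 + 2.7*0.14 + 153.6*0.42 = 86.182 sabins.
Room volume: 252 m³.
T = 0.161 V/A = 0.161·252/86.182 = 0.471 s.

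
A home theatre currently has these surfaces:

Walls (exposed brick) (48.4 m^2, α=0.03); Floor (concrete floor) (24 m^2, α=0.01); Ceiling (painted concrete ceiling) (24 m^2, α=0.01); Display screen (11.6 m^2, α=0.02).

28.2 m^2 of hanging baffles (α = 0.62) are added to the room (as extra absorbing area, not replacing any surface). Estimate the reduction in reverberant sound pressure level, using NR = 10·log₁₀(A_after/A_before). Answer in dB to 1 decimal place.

A_before = Σ Sᵢαᵢ = 48.4×0.03 + 24×0.01 + 24×0.01 + 11.6×0.02 = 2.164 sabins.
Treatment contributes 28.2·0.62 = 17.484 sabins.
A_after = 2.164 + 17.484 = 19.648 sabins.
Reduction = 10 log₁₀(A_after/A_before) = 10 log₁₀(9.0795) = 9.6 dB.

9.6 dB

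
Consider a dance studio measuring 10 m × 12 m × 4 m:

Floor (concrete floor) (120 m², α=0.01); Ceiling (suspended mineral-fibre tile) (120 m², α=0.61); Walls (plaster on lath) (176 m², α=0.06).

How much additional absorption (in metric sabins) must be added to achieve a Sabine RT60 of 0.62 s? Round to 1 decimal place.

Equivalent absorption area: A₁ = 120·0.01 + 120·0.61 + 176·0.06 = 84.960 m².
V = 480 m³. Required absorption A₂ = 0.161 × 480 / 0.62 = 124.645 sabins.
Shortfall: 124.645 − 84.960 = 39.7 sabins.

39.7 sabins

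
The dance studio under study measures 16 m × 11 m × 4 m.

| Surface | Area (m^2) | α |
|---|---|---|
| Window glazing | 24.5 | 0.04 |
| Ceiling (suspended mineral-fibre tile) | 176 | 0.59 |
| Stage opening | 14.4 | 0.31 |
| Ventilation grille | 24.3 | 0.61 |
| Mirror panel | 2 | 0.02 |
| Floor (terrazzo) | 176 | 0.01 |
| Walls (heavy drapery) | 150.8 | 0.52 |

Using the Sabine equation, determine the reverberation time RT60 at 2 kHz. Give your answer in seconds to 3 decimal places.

0.555 s

Equivalent absorption area: A = 24.5*0.04 + 176*0.59 + 14.4*0.31 + 24.3*0.61 + 2*0.02 + 176*0.01 + 150.8*0.52 = 204.323 m^2.
Volume V = 16 × 11 × 4 = 704 m³.
Sabine: RT60 = 0.161 × 704 / 204.323 = 0.555 s.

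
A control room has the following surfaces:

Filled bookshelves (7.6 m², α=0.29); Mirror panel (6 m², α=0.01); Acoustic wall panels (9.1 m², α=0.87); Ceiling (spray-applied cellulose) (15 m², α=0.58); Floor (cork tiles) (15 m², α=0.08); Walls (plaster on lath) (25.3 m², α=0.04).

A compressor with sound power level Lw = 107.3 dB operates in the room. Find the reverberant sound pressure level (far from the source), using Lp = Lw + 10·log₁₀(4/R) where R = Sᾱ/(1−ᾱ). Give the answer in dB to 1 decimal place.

A = 21.093 sabins; S = 78.0 m².
ᾱ = 21.093/78.0 = 0.2704; R = Sᾱ/(1−ᾱ) = 21.093/(1−0.2704) = 28.910 m².
Lp = 107.3 + 10·log₁₀(4/28.910) = 107.3 + (-8.59) = 98.7 dB.

98.7 dB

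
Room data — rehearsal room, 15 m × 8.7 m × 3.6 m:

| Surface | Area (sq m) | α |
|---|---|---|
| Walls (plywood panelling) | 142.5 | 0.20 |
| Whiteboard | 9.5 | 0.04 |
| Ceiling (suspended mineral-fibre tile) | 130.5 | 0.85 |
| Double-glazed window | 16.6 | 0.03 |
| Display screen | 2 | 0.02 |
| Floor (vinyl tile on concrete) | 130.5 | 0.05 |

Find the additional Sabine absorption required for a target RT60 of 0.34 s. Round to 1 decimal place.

75.6 sabins

Equivalent absorption area: A₁ = 142.5×0.20 + 9.5×0.04 + 130.5×0.85 + 16.6×0.03 + 2×0.02 + 130.5×0.05 = 146.868 sq m.
V = 469.8 m³. Required absorption A₂ = 0.161 × 469.8 / 0.34 = 222.464 sabins.
ΔA = A₂ − A₁ = 222.464 − 146.868 = 75.6 sabins.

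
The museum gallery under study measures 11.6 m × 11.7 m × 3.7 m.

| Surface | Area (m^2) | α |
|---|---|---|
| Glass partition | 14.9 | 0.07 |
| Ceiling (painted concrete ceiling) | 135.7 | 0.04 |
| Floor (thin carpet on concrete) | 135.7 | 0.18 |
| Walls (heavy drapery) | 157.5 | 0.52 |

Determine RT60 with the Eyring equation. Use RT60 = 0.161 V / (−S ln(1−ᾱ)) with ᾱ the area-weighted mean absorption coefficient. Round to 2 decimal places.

0.62 seconds

S = Σ Sᵢ = 443.8 m^2.
Σ(Sᵢαᵢ) = 14.9·0.07 + 135.7·0.04 + 135.7·0.18 + 157.5·0.52 = 112.797.
ᾱ = 112.797 / 443.8 = 0.2542.
−S·ln(1−ᾱ) = −443.8 × ln(1 − 0.2542) = 130.166.
V = 11.6 × 11.7 × 3.7 = 502.164 m³.
T = 0.161·V/[−S·ln(1−ᾱ)] = 0.161·502.164/130.166 = 0.62 s.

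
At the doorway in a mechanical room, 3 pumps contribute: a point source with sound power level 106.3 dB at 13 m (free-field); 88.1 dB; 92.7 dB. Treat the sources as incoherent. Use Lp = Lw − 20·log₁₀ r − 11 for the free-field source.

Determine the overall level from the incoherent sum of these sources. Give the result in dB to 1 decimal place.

94.0 dB

Source at 13 m: Lp = 106.3 − 20·log₁₀(13) − 11 = 73.0 dB.
Σ 10^(Lᵢ/10) = 2.528e+09.
L_total = 10·log₁₀(2.528e+09) = 94.0 dB.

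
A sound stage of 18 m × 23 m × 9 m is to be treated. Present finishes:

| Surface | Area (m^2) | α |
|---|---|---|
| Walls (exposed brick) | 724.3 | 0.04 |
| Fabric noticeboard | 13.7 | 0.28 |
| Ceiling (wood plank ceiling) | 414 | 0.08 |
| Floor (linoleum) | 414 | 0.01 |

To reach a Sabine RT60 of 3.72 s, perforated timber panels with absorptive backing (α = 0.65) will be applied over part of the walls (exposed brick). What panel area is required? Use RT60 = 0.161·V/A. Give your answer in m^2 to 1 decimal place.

149.5

Summing Sᵢαᵢ: 28.972 + 3.836 + 33.120 + 4.140 → A₁ = 70.068 sabins.
Required A₂ = 0.161·3726/3.72 = 161.260 sabins.
ΔA needed = 161.260 − 70.068 = 91.192 sabins.
Each m^2 of panel replacing the walls (exposed brick) adds (0.65 − 0.04) = 0.61 sabins.
Panel area = 91.192 / 0.61 = 149.5 m^2.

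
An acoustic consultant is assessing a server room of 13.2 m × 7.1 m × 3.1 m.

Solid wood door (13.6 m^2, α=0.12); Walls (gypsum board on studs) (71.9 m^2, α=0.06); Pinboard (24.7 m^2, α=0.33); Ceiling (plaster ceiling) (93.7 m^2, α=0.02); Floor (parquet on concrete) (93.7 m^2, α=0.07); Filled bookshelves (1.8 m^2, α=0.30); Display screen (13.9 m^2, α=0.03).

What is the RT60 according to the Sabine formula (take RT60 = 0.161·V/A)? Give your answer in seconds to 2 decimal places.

Summing Sᵢαᵢ: 1.632 + 4.314 + 8.151 + 1.874 + 6.559 + 0.540 + 0.417 → A = 23.487 sabins.
Volume V = 13.2 × 7.1 × 3.1 = 290.532 m³.
T = 0.161 V/A = 0.161·290.532/23.487 = 1.99 s.

1.99 s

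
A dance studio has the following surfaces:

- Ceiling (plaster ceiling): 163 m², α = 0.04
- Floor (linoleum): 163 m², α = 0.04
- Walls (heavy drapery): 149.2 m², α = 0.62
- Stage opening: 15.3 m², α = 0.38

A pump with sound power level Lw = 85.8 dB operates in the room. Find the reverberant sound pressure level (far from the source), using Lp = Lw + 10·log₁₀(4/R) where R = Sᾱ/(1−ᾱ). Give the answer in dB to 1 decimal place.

A = 111.358 sabins; S = 490.5 m².
ᾱ = 0.2270, so room constant R = A/(1−ᾱ) = 144.060 m².
Lp = Lw + 10 log₁₀(4/R) = 85.8 -15.56 = 70.2 dB.

70.2 dB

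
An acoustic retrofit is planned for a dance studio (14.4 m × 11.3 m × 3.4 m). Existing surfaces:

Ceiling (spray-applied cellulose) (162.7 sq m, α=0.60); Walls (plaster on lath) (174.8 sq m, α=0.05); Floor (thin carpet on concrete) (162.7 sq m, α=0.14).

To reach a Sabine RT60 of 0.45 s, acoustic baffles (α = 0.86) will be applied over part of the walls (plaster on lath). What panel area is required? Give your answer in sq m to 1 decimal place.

Total absorption A₁ = 162.7·0.60 + 174.8·0.05 + 162.7·0.14
  = 97.620 + 8.740 + 22.778 = 129.138 sq m sabins.
Required A₂ = 0.161·553.248/0.45 = 197.940 sabins.
ΔA needed = 197.940 − 129.138 = 68.802 sabins.
Each sq m of panel replacing the walls (plaster on lath) adds (0.86 − 0.05) = 0.81 sabins.
Panel area = 68.802 / 0.81 = 84.9 sq m.

84.9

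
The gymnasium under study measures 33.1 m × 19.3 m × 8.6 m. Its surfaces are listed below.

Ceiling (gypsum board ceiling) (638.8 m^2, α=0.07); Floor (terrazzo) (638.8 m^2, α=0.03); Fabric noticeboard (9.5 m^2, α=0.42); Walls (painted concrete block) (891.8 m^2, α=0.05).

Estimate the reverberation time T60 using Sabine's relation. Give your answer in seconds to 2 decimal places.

Total absorption A = 638.8*0.07 + 638.8*0.03 + 9.5*0.42 + 891.8*0.05
  = 44.716 + 19.164 + 3.990 + 44.590 = 112.460 m^2 sabins.
V = 33.1·19.3·8.6 = 5493.938 m³.
Sabine: RT60 = 0.161 × 5493.938 / 112.460 = 7.87 s.

7.87 s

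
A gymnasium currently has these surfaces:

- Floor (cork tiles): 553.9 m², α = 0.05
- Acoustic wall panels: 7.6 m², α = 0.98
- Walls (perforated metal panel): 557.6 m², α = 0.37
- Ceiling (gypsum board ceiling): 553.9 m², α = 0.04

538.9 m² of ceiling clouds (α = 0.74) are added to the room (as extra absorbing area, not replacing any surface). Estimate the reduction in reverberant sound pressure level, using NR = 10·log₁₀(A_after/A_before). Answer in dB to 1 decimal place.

A_before = Σ Sᵢαᵢ = 553.9×0.05 + 7.6×0.98 + 557.6×0.37 + 553.9×0.04 = 263.611 sabins.
Treatment contributes 538.9·0.74 = 398.786 sabins.
A_after = 263.611 + 398.786 = 662.397 sabins.
Reduction = 10 log₁₀(A_after/A_before) = 10 log₁₀(2.5128) = 4.0 dB.

4.0 dB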